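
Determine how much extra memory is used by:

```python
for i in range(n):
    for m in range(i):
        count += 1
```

Space complexity: O(1).
Only a constant amount of auxiliary storage is used; nothing grows with n.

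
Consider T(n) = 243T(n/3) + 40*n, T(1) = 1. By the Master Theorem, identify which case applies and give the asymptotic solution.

a=243, b=3, f(n)=40*n.
log_3(243) = 5 > 1.
Since f(n) = O(n^1) is polynomially smaller than n^5, Case 1 applies.
T(n) = Theta(n^5).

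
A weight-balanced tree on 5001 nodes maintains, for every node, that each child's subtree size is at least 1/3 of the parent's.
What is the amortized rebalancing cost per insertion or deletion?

With balance ratio 1/3, tree height is O(log_{3/1}(5001)) = O(log n). A rebalance at a node of size s costs O(s) but requires Omega(s) updates in that subtree to retrigger. Summed over the O(log n) ancestors of the touched leaf, amortized rebalancing is O(log n).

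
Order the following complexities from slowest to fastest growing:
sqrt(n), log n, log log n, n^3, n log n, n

Ordered by growth rate: log log n < log n < sqrt(n) < n < n log n < n^3.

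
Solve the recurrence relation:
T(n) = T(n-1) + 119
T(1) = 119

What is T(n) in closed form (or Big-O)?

Unrolling: T(n) = T(n-1) + 119 = T(n-2) + 2*119 = ... = T(1) + (n-1)*119 = 119 + (n-1)*119 = 119n.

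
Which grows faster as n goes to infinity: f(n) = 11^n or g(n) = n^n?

g(n) = n^n grows faster: n^n / 11^n = (n/11)^n -> infinity once n > 11.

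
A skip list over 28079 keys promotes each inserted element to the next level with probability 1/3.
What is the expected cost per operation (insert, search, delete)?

Expected number of levels is O(log_3(28079)) = O(log n). A search visits O(1) expected nodes per level over O(log n) levels. Insert/delete are a search plus O(1) pointer updates per level. Expected O(log n) per operation.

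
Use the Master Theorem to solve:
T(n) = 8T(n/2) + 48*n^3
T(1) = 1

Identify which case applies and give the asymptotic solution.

a=8, b=2, f(n)=48*n^3.
log_2(8) = 3, so n^(log_b(a)) = n^3.
f(n) = Theta(n^3), so Case 2 applies.
T(n) = Theta(n^3 log n).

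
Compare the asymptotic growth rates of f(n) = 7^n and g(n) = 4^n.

f(n) = 7^n grows faster: (7/4)^n -> infinity since 7/4 > 1.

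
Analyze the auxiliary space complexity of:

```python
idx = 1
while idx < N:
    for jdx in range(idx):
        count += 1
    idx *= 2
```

Space complexity: O(1).
Only a constant amount of auxiliary storage is used; nothing grows with n.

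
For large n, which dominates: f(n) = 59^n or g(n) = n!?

g(n) = n! grows faster: n!/59^n -> infinity by Stirling.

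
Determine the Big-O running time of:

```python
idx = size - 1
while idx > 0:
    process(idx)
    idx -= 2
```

Time complexity: O(n).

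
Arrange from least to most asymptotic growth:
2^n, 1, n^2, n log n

Ordered by growth rate: 1 < n log n < n^2 < 2^n.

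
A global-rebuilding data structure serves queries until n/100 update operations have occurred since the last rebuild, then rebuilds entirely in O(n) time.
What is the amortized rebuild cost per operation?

The O(n) rebuild is triggered by n/100 operations, so each contributes O(n)/(n/100) = O(100) = O(1) to the rebuild cost.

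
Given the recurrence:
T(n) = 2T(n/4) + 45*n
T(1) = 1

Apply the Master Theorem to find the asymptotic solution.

a=2, b=4, f(n)=45*n. log_4(2) = 0.5 < 1. Case 3: T(n) = O(n).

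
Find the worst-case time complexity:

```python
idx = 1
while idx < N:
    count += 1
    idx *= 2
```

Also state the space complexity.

Time complexity: O(log n).
Space complexity: O(1).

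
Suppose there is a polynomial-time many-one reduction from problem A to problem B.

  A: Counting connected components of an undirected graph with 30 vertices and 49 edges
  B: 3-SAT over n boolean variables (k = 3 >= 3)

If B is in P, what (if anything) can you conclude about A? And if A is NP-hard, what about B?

A poly-time reduction A <=_p B means any A-instance can be transformed to a B-instance in poly time.
If B is in P: compose the reduction with B's poly-time algorithm to solve A in poly time, so A is in P.
If A is NP-hard: every NP problem reduces to A, which reduces to B; composing reductions, every NP problem reduces to B, so B is NP-hard.
(Here in fact A is P and B is NP-complete.)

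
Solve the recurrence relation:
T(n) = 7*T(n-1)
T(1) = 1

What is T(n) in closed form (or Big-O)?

Each step multiplies by 7. T(n) = T(1)*7^(n-1) = 7^(n-1).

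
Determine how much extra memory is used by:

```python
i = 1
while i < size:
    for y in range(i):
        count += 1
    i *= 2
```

Space complexity: O(1).
Only a constant amount of auxiliary storage is used; nothing grows with n.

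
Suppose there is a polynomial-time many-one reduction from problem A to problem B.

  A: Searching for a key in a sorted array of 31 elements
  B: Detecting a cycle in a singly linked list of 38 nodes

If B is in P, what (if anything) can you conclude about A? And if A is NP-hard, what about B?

A poly-time reduction A <=_p B means any A-instance can be transformed to a B-instance in poly time.
If B is in P: compose the reduction with B's poly-time algorithm to solve A in poly time, so A is in P.
If A is NP-hard: every NP problem reduces to A, which reduces to B; composing reductions, every NP problem reduces to B, so B is NP-hard.
(Here in fact A is P and B is P.)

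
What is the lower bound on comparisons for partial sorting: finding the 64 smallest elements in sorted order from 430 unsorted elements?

Finding 64 smallest of 430 in sorted order: Omega(430) to identify the 64 smallest, plus Omega(64 log 64) to sort them. Total: Omega(n + k log k).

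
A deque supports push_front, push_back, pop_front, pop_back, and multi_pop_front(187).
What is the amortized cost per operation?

Assign 2 credits to each push operation. A pop uses 1 saved credit. multi_pop_front(187) uses up to 187 saved credits from previous pushes. Credits never go negative. Amortized cost is O(1).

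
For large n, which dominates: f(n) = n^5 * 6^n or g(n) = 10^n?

g(n) = 10^n grows faster: 10^n / (n^5 6^n) = (10/6)^n / n^5 -> infinity since 10/6 > 1.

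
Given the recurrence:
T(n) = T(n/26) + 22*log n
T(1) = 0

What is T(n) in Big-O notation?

Each of the log_26(n) levels adds O(log n). T(n) = O(log^2 n).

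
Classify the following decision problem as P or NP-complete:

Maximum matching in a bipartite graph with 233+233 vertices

This problem is in P: Hopcroft-Karp runs in O(E sqrt(V)).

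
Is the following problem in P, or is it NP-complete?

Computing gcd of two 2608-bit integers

This problem is in P: the Euclidean algorithm runs in polynomial time in the bit-length.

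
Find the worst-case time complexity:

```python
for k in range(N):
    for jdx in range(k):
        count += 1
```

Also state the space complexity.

Time complexity: O(n^2).
Space complexity: O(1).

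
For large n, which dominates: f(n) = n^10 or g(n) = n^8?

f(n) = n^10 grows faster: n^10/n^8 = n^2 -> infinity.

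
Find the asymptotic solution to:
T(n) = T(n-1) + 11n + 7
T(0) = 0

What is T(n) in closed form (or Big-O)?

Dominant term in sum is 11*sum(i, i=1..n) = 11*n*(n+1)/2 = O(n^2).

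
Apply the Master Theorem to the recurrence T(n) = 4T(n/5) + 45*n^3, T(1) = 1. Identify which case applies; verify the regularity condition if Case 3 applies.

a=4, b=5, f(n)=45*n^3.
log_5(4) = 0.8614 < 3.
f(n) = Omega(n^(0.8614+epsilon)) for some epsilon > 0, so Case 3 is the candidate.
Regularity: a*f(n/b) = 4*45*(n/5)^3 = (4/125)*45*n^3 <= c*f(n) with c = 4/125 < 1. Satisfied.
Case 3: T(n) = Theta(n^3).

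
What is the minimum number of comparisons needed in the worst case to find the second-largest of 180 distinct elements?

Lower bound: finding the max needs 180-1 comparisons. By the adversary weight-doubling argument, the max must personally win >= ceil(log_2(180)) = 8 comparisons; the 2nd-largest is among those 8 losers, needing 8-1 more comparisons. Total >= 180-1 + 8-1 = 186. A balanced knockout tournament achieves this.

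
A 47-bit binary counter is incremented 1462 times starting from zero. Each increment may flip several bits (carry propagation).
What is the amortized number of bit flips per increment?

Bit i flips on every 2^i-th increment, so over 1462 increments bit i flips floor(1462/2^i) times. Summing over i: total flips < 2 * 1462. Amortized: < 2 = O(1) per increment.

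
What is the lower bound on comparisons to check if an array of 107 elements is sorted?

To verify 107 elements are sorted, we must compare each consecutive pair. Skipping any pair allows an adversary to swap them. Therefore 106 comparisons are necessary and sufficient.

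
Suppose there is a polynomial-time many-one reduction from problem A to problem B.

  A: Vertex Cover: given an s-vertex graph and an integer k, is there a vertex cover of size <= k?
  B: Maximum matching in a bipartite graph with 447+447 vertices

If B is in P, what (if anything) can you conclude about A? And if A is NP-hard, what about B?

A poly-time reduction A <=_p B means any A-instance can be transformed to a B-instance in poly time.
If B is in P: compose the reduction with B's poly-time algorithm to solve A in poly time, so A is in P.
If A is NP-hard: every NP problem reduces to A, which reduces to B; composing reductions, every NP problem reduces to B, so B is NP-hard.
(Here in fact A is NP-complete and B is in P, so no such reduction is known -- its existence would imply P = NP; the analysis concerns only what the assumed reduction would or would not let you conclude.)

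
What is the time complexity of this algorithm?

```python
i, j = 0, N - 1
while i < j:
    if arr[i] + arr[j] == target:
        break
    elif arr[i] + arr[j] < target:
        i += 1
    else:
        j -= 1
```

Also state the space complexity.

Time complexity: O(n).
Space complexity: O(1).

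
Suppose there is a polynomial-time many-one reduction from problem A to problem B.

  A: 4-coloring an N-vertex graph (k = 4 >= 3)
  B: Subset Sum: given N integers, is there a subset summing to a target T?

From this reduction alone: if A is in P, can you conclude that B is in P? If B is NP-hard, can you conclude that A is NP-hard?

A poly-time reduction A <=_p B transfers tractability DOWN (B easy => A easy) and hardness UP (A hard => B hard), not the reverse.
From A in P, the reduction alone does NOT give B in P: any problem in P trivially reduces to SAT, yet SAT is not known to be in P.
From B NP-hard, the reduction alone does NOT give A NP-hard: again, easy problems reduce to hard ones.
(Here in fact A is NP-complete and B is NP-complete.)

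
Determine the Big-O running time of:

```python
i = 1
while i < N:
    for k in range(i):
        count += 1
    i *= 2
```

Time complexity: O(n).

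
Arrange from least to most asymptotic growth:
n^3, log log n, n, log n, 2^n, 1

Ordered by growth rate: 1 < log log n < log n < n < n^3 < 2^n.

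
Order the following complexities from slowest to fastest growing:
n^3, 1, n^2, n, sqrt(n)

Ordered by growth rate: 1 < sqrt(n) < n < n^2 < n^3.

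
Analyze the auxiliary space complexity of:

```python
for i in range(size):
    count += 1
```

Space complexity: O(1).
Only a constant amount of auxiliary storage is used; nothing grows with n.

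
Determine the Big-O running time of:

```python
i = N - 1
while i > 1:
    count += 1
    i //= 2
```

Time complexity: O(log n).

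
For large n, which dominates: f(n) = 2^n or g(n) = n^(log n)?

f(n) = 2^n grows faster: take logs: log(n^(log n)) = (log n)^2, log(2^n) = n log 2; n dominates (log n)^2.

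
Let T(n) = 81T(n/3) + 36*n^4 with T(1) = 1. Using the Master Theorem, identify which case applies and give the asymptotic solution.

a=81, b=3, f(n)=36*n^4.
log_3(81) = 4, so n^(log_b(a)) = n^4.
f(n) = Theta(n^4), so Case 2 applies.
T(n) = Theta(n^4 log n).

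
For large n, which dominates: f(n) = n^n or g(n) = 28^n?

f(n) = n^n grows faster: n^n / 28^n = (n/28)^n -> infinity once n > 28.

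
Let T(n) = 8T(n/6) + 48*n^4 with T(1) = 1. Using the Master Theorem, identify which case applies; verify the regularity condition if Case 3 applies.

a=8, b=6, f(n)=48*n^4.
log_6(8) = 1.161 < 4.
f(n) = Omega(n^(1.161+epsilon)) for some epsilon > 0, so Case 3 is the candidate.
Regularity: a*f(n/b) = 8*48*(n/6)^4 = (8/1296)*48*n^4 <= c*f(n) with c = 8/1296 < 1. Satisfied.
Case 3: T(n) = Theta(n^4).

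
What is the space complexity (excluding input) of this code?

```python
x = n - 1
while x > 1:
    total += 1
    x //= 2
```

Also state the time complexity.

Space complexity: O(1).
Only a constant amount of auxiliary storage is used; nothing grows with n.
Time complexity: O(log n).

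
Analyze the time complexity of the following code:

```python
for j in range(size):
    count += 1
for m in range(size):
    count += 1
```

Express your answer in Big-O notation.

Time complexity: O(n).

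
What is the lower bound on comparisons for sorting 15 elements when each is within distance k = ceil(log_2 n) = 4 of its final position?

Partition the 15 positions into floor(n/k) blocks of k = 4 consecutive positions; any permutation within a block keeps every element within k of its final position, so there are at least (k!)^(n/k) distinguishable inputs. Lower bound: log_2((k!)^(n/k)) = (n/k) * log_2(k!) = Theta(n log k); with k = ceil(log_2 n), this is Omega(n log log n).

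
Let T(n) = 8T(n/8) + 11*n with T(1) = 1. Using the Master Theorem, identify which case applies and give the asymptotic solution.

a=8, b=8, f(n)=11*n.
log_8(8) = 1, so n^(log_b(a)) = n.
f(n) = Theta(n), so Case 2 applies.
T(n) = Theta(n log n).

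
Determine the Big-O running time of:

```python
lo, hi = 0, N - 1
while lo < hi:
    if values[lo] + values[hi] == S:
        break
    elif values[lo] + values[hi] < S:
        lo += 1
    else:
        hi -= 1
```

Time complexity: O(n).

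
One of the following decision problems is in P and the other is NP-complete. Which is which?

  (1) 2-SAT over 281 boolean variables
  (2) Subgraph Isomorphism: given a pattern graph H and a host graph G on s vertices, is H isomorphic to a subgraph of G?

(1) is P: 2-SAT is solvable in linear time via implication-graph SCCs.
(2) is NP-complete: generalizes Clique and Hamiltonian Path (pattern size is part of the input).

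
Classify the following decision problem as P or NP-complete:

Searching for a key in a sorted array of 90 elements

This problem is in P: binary search runs in O(log n).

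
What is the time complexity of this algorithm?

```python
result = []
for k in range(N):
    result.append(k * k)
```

Time complexity: O(n).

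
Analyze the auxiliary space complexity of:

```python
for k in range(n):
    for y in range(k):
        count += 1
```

Space complexity: O(1).
Only a constant amount of auxiliary storage is used; nothing grows with n.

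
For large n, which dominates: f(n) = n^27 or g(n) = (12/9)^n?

g(n) = (12/9)^n grows faster: (12/9)^n is exponential with base 12/9 > 1, dominating every polynomial.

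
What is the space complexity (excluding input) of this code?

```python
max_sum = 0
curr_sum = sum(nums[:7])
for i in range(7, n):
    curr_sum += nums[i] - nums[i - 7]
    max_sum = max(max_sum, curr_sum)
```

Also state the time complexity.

Space complexity: O(1).
Only a constant amount of auxiliary storage is used; nothing grows with n.
Time complexity: O(n).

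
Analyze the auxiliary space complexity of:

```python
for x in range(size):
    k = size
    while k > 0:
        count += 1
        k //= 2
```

Space complexity: O(1).
Only a constant amount of auxiliary storage is used; nothing grows with n.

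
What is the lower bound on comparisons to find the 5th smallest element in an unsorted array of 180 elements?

Finding the 5th smallest of 180 elements requires Omega(n) comparisons. Every element must participate in at least one comparison; otherwise it could be the 5th smallest.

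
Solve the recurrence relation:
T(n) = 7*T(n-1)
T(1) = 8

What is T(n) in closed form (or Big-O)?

Each step multiplies by 7. T(n) = T(1)*7^(n-1) = 8*7^(n-1).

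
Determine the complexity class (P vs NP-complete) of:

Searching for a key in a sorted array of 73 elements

This problem is in P: binary search runs in O(log n).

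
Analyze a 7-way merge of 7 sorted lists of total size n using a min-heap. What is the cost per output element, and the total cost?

Maintain a min-heap of size 7 holding the current head of each list. Each output step does one extract-min (O(log 7)) and one insert of that list's next element (O(log 7)). Each of the n elements passes through the heap exactly once, so the total cost is O(n log 7), i.e. O(log 7) per output element.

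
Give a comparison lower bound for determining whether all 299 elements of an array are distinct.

In the algebraic decision-tree model, the YES region for element distinctness on 299 elements has 299! connected components (one per ordering). Ben-Or's theorem then gives a lower bound of Omega(log(n!)) = Omega(n log n).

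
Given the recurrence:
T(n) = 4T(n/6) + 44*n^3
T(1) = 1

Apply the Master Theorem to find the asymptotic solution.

a=4, b=6, f(n)=44*n^3. log_6(4) = 0.7737 < 3. Case 3: T(n) = O(n^3).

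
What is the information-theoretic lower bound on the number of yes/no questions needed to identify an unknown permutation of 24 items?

There are 24! = 620448401733239439360000 permutations. Each yes/no question gives at most 1 bit, so at least ceil(log_2(620448401733239439360000)) = 80 questions are needed.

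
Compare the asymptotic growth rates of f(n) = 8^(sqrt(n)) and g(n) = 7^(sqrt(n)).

f(n) = 8^(sqrt(n)) grows faster: ratio is (8/7)^(sqrt(n)) -> infinity since 8/7 > 1.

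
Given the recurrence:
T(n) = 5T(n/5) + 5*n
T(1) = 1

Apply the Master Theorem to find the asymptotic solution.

a=5, b=5, f(n)=5*n. log_5(5) = 1. Case 2: T(n) = O(n log n).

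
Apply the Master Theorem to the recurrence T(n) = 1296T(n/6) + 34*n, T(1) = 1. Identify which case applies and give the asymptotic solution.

a=1296, b=6, f(n)=34*n.
log_6(1296) = 4 > 1.
Since f(n) = O(n^1) is polynomially smaller than n^4, Case 1 applies.
T(n) = Theta(n^4).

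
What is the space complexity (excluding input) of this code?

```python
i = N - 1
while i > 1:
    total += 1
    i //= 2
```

Space complexity: O(1).
Only a constant amount of auxiliary storage is used; nothing grows with n.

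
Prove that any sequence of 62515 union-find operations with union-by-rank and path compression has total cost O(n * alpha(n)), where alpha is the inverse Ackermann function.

Using Tarjan's analysis with rank-based potential function. Union-by-rank keeps tree height O(log n). Path compression flattens paths during find. For n = 62515 operations, total cost is O(n * alpha(n)), effectively O(n) since alpha grows incredibly slowly.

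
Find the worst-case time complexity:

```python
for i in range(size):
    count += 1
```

Time complexity: O(n).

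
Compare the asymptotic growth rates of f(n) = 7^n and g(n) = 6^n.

f(n) = 7^n grows faster: (7/6)^n -> infinity since 7/6 > 1.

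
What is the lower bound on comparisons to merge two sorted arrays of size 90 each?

To merge two sorted arrays of size 90, we need at least 179 comparisons in the worst case. An adversary can force every element to be compared.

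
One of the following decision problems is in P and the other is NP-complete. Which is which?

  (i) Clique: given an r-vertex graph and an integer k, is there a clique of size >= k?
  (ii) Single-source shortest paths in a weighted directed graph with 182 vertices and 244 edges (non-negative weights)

(i) is NP-complete: complement of Independent Set / Vertex Cover (with k part of the input).
(ii) is P: Dijkstra's algorithm runs in O((V+E) log V).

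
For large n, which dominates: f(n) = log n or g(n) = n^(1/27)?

g(n) = n^(1/27) grows faster: any positive power of n dominates log n.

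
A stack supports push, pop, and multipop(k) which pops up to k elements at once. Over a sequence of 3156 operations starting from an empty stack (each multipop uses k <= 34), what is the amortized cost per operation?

Each element is pushed exactly once and popped at most once (whether by pop or as part of a multipop). So the total number of individual pops over the whole sequence is at most the number of pushes, which is at most 3156. Total work <= 2 * 3156, hence O(1) amortized per operation.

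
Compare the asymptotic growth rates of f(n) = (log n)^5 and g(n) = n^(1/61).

g(n) = n^(1/61) grows faster: any positive power of n dominates any polylog.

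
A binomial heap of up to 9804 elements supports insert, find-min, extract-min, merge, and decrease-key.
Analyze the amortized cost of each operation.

A binomial heap with n <= 9804 elements has at most floor(log_2 9804) + 1 = 14 trees. Using potential Phi = number of trees: Insert adds one tree, but cascading merges reduce count -- amortized O(1). Find-min reads the cached minimum pointer: O(1). Extract-min creates O(log n) new trees: O(log n). Merge combines tree lists: O(log n). Decrease-key sifts the element up its tree of height <= log n: O(log n).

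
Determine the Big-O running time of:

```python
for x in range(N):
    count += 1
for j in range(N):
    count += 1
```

Time complexity: O(n).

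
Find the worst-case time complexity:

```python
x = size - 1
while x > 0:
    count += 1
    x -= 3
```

Time complexity: O(n).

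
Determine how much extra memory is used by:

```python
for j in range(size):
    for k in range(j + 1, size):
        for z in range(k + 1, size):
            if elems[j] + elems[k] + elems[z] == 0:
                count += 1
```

Space complexity: O(1).
Only a constant amount of auxiliary storage is used; nothing grows with n.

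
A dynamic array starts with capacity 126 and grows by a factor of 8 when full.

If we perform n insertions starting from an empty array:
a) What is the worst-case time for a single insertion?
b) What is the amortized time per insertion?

(a) Worst-case single insertion: O(n) -- when the array is full at capacity c, the resize copies all c elements, and c can be Theta(n).
(b) Resizes happen at sizes 126, 1008, 8064, ... Total copy cost for n insertions: 126 + 1008 + ... = O(n) (geometric series with ratio 1/8). Amortized cost per insertion: O(n)/n = O(1).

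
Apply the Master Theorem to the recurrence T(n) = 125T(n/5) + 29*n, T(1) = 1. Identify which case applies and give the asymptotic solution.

a=125, b=5, f(n)=29*n.
log_5(125) = 3 > 1.
Since f(n) = O(n^1) is polynomially smaller than n^3, Case 1 applies.
T(n) = Theta(n^3).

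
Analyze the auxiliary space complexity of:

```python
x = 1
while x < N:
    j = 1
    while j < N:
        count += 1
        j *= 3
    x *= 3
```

Space complexity: O(1).
Only a constant amount of auxiliary storage is used; nothing grows with n.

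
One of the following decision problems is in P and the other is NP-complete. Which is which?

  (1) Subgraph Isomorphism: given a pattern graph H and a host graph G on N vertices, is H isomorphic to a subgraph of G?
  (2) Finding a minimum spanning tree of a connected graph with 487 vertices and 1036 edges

(1) is NP-complete: generalizes Clique and Hamiltonian Path (pattern size is part of the input).
(2) is P: Kruskal's / Prim's algorithms run in polynomial time.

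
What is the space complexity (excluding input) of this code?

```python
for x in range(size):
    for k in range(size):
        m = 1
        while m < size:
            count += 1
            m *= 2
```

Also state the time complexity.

Space complexity: O(1).
Only a constant amount of auxiliary storage is used; nothing grows with n.
Time complexity: O(n^2 log n).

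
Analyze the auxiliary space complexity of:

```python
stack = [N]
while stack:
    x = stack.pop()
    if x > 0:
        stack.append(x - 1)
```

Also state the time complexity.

Space complexity: O(1).
Only a constant amount of auxiliary storage is used; nothing grows with n.
Time complexity: O(n).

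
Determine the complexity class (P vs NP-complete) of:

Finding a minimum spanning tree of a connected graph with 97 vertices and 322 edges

This problem is in P: Kruskal's / Prim's algorithms run in polynomial time.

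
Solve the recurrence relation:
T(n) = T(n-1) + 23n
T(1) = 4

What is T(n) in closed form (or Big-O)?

Unrolling: T(n) = 4 + 23*(2 + 3 + ... + n) = 4 + 23*(n(n+1)/2 - 1) = O(n^2).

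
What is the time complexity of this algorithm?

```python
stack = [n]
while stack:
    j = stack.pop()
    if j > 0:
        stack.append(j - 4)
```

Time complexity: O(n).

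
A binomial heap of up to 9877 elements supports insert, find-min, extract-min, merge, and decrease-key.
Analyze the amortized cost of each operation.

A binomial heap with n <= 9877 elements has at most floor(log_2 9877) + 1 = 14 trees. Using potential Phi = number of trees: Insert adds one tree, but cascading merges reduce count -- amortized O(1). Find-min reads the cached minimum pointer: O(1). Extract-min creates O(log n) new trees: O(log n). Merge combines tree lists: O(log n). Decrease-key sifts the element up its tree of height <= log n: O(log n).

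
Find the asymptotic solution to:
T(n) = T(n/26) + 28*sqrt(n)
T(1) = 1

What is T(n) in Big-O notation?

Each level contributes sqrt(n/26^k). Geometric series with ratio 1/sqrt(26) < 1 sums to O(sqrt(n)).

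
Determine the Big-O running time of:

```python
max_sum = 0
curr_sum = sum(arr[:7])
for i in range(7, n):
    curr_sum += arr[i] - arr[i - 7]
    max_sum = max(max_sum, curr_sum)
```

Time complexity: O(n).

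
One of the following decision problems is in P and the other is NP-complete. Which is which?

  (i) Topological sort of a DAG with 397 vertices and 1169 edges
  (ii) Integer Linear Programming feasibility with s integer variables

(i) is P: DFS-based topological sort runs in O(V+E).
(ii) is NP-complete: ILP feasibility is NP-complete (LP relaxation is in P).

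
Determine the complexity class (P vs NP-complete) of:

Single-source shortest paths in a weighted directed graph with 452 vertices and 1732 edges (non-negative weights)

This problem is in P: Dijkstra's algorithm runs in O((V+E) log V).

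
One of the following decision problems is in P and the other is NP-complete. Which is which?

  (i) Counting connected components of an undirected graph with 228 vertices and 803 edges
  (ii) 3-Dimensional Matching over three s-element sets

(i) is P: BFS/DFS visits each vertex and edge once: O(V+E).
(ii) is NP-complete: one of Karp's 21 NP-complete problems.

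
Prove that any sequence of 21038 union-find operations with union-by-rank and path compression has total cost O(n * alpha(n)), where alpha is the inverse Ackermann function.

Using Tarjan's analysis with rank-based potential function. Union-by-rank keeps tree height O(log n). Path compression flattens paths during find. For n = 21038 operations, total cost is O(n * alpha(n)), effectively O(n) since alpha grows incredibly slowly.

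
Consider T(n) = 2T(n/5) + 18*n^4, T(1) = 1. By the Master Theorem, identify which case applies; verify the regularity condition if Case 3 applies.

a=2, b=5, f(n)=18*n^4.
log_5(2) = 0.4307 < 4.
f(n) = Omega(n^(0.4307+epsilon)) for some epsilon > 0, so Case 3 is the candidate.
Regularity: a*f(n/b) = 2*18*(n/5)^4 = (2/625)*18*n^4 <= c*f(n) with c = 2/625 < 1. Satisfied.
Case 3: T(n) = Theta(n^4).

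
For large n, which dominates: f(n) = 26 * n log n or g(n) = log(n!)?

f(n) = 26 * n log n and g(n) = log(n!) are Theta of each other: Stirling: log(n!) = n log n - n + O(log n) = Theta(n log n); the constant 26 doesn't change the Theta class.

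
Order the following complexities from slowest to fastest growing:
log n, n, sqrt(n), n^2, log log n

Ordered by growth rate: log log n < log n < sqrt(n) < n < n^2.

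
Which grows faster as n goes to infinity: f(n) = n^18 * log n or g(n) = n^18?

f(n) = n^18 * log n grows faster: extra log n factor -> infinity.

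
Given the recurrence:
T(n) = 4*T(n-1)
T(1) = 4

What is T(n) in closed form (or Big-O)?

Each step multiplies by 4. T(n) = T(1)*4^(n-1) = 4*4^(n-1).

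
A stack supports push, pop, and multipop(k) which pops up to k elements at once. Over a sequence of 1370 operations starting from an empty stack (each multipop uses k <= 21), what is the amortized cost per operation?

Each element is pushed exactly once and popped at most once (whether by pop or as part of a multipop). So the total number of individual pops over the whole sequence is at most the number of pushes, which is at most 1370. Total work <= 2 * 1370, hence O(1) amortized per operation.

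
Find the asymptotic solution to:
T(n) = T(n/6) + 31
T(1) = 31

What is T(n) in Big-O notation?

Each step divides n by 6 and adds 31. After log_6(n) steps, T(n) = O(log n).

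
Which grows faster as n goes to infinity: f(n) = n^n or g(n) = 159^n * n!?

g(n) = 159^n * n! grows faster: by Stirling n! ~ sqrt(2 pi n)(n/e)^n, so 159^n n! / n^n ~ (159/e)^n sqrt(2 pi n) -> infinity since 159/e > 1.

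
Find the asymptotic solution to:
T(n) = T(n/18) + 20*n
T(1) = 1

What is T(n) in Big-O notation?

Geometric series: 20*n*(1 + 1/18 + 1/18^2 + ...) = O(n). T(n) = O(n).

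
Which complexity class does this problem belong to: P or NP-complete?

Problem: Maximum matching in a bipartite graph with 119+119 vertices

This problem is in P: Hopcroft-Karp runs in O(E sqrt(V)).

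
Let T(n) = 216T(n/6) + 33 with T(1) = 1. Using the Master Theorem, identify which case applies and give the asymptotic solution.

a=216, b=6, f(n)=33.
log_6(216) = 3 > 0.
Since f(n) = O(n^0) is polynomially smaller than n^3, Case 1 applies.
T(n) = Theta(n^3).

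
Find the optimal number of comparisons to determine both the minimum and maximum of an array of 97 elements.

Naive approach: 192 comparisons (96 for max + 96 for min).
Optimal: Compare elements in pairs first (floor(n/2) = 48 comparisons), then find max among winners and min among losers (48 comparisons each).
Total: ceil(3n/2) - 2 = 144 comparisons. An adversary argument shows this is also a lower bound.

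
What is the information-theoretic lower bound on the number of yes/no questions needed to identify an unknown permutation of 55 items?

There are 55! = 12696403353658275925965100847566516959580321051449436762275840000000000000 permutations. Each yes/no question gives at most 1 bit, so at least ceil(log_2(12696403353658275925965100847566516959580321051449436762275840000000000000)) = 243 questions are needed.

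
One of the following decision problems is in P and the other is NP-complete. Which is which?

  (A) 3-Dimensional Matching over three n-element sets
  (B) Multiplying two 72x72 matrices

(A) is NP-complete: one of Karp's 21 NP-complete problems.
(B) is P: the schoolbook algorithm runs in O(n^3).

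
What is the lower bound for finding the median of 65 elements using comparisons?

To find the median of 65 elements, every element must be compared at least once, so the lower bound is Omega(n). The BFPRT algorithm achieves O(n), making this tight.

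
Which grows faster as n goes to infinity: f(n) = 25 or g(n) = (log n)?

g(n) = (log n) grows faster: any unbounded function dominates a constant.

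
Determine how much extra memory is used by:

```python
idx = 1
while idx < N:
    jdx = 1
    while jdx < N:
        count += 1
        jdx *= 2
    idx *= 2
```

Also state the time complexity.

Space complexity: O(1).
Only a constant amount of auxiliary storage is used; nothing grows with n.
Time complexity: O(log^2 n).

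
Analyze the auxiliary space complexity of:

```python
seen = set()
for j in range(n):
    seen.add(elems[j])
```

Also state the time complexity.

Space complexity: O(n).
Auxiliary storage grows linearly with the input size n in the worst case.
Time complexity: O(n).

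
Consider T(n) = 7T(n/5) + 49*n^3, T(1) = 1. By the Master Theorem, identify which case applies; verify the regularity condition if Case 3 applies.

a=7, b=5, f(n)=49*n^3.
log_5(7) = 1.209 < 3.
f(n) = Omega(n^(1.209+epsilon)) for some epsilon > 0, so Case 3 is the candidate.
Regularity: a*f(n/b) = 7*49*(n/5)^3 = (7/125)*49*n^3 <= c*f(n) with c = 7/125 < 1. Satisfied.
Case 3: T(n) = Theta(n^3).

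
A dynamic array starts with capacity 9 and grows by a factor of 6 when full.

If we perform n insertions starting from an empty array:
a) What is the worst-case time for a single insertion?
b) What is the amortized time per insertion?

(a) Worst-case single insertion: O(n) -- when the array is full at capacity c, the resize copies all c elements, and c can be Theta(n).
(b) Resizes happen at sizes 9, 54, 324, ... Total copy cost for n insertions: 9 + 54 + ... = O(n) (geometric series with ratio 1/6). Amortized cost per insertion: O(n)/n = O(1).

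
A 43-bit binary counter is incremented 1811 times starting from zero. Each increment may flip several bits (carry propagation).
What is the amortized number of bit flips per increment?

Bit i flips on every 2^i-th increment, so over 1811 increments bit i flips floor(1811/2^i) times. Summing over i: total flips < 2 * 1811. Amortized: < 2 = O(1) per increment.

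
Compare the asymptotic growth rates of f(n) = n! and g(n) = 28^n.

f(n) = n! grows faster: n!/28^n -> infinity by Stirling.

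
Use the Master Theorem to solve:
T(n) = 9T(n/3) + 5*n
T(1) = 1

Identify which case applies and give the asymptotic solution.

a=9, b=3, f(n)=5*n.
log_3(9) = 2 > 1.
Since f(n) = O(n^1) is polynomially smaller than n^2, Case 1 applies.
T(n) = Theta(n^2).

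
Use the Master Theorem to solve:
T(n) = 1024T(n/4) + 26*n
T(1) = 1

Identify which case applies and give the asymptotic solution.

a=1024, b=4, f(n)=26*n.
log_4(1024) = 5 > 1.
Since f(n) = O(n^1) is polynomially smaller than n^5, Case 1 applies.
T(n) = Theta(n^5).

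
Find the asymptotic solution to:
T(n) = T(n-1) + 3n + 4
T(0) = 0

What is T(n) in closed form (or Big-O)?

Dominant term in sum is 3*sum(i, i=1..n) = 3*n*(n+1)/2 = O(n^2).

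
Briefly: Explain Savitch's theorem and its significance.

Savitch's theorem states that NSPACE(f(n)) is contained in DSPACE(f(n)^2) for f(n) >= log n. In particular, NPSPACE = PSPACE, meaning nondeterminism does not significantly help for space-bounded computation. This contrasts with time, where we do not know if P = NP.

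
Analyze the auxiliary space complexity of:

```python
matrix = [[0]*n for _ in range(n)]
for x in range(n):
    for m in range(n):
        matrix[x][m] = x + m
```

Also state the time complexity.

Space complexity: O(n^2).
A 2D structure of size n x n is allocated.
Time complexity: O(n^2).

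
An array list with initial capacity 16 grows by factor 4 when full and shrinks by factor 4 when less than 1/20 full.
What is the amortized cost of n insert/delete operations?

Using potential function Phi = |4*size - capacity|. Resizing costs are offset by potential release. Amortized O(1) per operation.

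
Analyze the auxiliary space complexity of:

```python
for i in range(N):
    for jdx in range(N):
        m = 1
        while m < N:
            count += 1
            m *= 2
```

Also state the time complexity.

Space complexity: O(1).
Only a constant amount of auxiliary storage is used; nothing grows with n.
Time complexity: O(n^2 log n).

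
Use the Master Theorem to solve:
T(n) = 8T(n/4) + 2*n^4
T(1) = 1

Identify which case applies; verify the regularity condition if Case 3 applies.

a=8, b=4, f(n)=2*n^4.
log_4(8) = 1.5 < 4.
f(n) = Omega(n^(1.5+epsilon)) for some epsilon > 0, so Case 3 is the candidate.
Regularity: a*f(n/b) = 8*2*(n/4)^4 = (8/256)*2*n^4 <= c*f(n) with c = 8/256 < 1. Satisfied.
Case 3: T(n) = Theta(n^4).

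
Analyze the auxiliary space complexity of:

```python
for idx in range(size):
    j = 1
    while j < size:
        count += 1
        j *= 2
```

Space complexity: O(1).
Only a constant amount of auxiliary storage is used; nothing grows with n.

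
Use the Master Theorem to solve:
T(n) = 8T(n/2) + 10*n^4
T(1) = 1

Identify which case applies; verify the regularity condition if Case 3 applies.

a=8, b=2, f(n)=10*n^4.
log_2(8) = 3 < 4.
f(n) = Omega(n^(3+epsilon)) for some epsilon > 0, so Case 3 is the candidate.
Regularity: a*f(n/b) = 8*10*(n/2)^4 = (8/16)*10*n^4 <= c*f(n) with c = 8/16 < 1. Satisfied.
Case 3: T(n) = Theta(n^4).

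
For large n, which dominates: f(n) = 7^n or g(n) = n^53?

f(n) = 7^n grows faster: any exponential with base > 1 dominates every polynomial.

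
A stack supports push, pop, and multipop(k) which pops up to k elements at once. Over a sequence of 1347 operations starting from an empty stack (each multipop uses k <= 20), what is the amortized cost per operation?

Each element is pushed exactly once and popped at most once (whether by pop or as part of a multipop). So the total number of individual pops over the whole sequence is at most the number of pushes, which is at most 1347. Total work <= 2 * 1347, hence O(1) amortized per operation.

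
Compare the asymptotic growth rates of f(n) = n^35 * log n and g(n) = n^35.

f(n) = n^35 * log n grows faster: extra log n factor -> infinity.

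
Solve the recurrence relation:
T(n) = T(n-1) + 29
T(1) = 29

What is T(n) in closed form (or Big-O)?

Unrolling: T(n) = T(n-1) + 29 = T(n-2) + 2*29 = ... = T(1) + (n-1)*29 = 29 + (n-1)*29 = 29n.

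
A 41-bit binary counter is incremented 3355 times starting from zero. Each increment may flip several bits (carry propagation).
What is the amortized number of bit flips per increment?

Bit i flips on every 2^i-th increment, so over 3355 increments bit i flips floor(3355/2^i) times. Summing over i: total flips < 2 * 3355. Amortized: < 2 = O(1) per increment.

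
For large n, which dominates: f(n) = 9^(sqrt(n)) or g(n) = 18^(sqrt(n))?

g(n) = 18^(sqrt(n)) grows faster: ratio is (18/9)^(sqrt(n)) -> infinity since 18/9 > 1.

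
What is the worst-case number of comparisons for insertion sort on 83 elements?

Insertion sort on reverse-sorted input: 1 + 2 + ... + (83-1) = 3403 comparisons.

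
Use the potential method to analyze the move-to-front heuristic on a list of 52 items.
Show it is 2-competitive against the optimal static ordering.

Let Phi = number of inversions between the MTF list and the optimal static list (0 <= Phi <= C(52,2)). Accessing an element at MTF position k and optimal position j: the move-to-front destroys all k-1 inversions in front of it that are not in front in optimal (>= k-j of them) and creates at most j-1 new ones. Amortized cost <= k + (j-1) - (k-j) = 2j - 1 <= 2 * optimal cost.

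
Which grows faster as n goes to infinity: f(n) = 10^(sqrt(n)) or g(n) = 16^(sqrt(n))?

g(n) = 16^(sqrt(n)) grows faster: ratio is (16/10)^(sqrt(n)) -> infinity since 16/10 > 1.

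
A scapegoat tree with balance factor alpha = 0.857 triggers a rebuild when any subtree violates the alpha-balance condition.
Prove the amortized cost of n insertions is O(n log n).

Define potential Phi = c * sum of |size(left(v)) - size(right(v))| over all nodes. An insertion at depth d costs O(d) = O(log n) and increases Phi by O(log n). When a rebuild of subtree of size s occurs, it costs O(s) but reduces Phi by Omega(s). With alpha = 0.857, between rebuilds Omega(s) insertions must occur. Amortized cost per insertion: O(log n).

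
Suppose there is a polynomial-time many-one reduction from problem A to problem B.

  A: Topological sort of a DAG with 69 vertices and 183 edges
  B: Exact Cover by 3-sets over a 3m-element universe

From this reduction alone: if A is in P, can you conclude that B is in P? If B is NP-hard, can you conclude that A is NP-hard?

A poly-time reduction A <=_p B transfers tractability DOWN (B easy => A easy) and hardness UP (A hard => B hard), not the reverse.
From A in P, the reduction alone does NOT give B in P: any problem in P trivially reduces to SAT, yet SAT is not known to be in P.
From B NP-hard, the reduction alone does NOT give A NP-hard: again, easy problems reduce to hard ones.
(Here in fact A is P and B is NP-complete.)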